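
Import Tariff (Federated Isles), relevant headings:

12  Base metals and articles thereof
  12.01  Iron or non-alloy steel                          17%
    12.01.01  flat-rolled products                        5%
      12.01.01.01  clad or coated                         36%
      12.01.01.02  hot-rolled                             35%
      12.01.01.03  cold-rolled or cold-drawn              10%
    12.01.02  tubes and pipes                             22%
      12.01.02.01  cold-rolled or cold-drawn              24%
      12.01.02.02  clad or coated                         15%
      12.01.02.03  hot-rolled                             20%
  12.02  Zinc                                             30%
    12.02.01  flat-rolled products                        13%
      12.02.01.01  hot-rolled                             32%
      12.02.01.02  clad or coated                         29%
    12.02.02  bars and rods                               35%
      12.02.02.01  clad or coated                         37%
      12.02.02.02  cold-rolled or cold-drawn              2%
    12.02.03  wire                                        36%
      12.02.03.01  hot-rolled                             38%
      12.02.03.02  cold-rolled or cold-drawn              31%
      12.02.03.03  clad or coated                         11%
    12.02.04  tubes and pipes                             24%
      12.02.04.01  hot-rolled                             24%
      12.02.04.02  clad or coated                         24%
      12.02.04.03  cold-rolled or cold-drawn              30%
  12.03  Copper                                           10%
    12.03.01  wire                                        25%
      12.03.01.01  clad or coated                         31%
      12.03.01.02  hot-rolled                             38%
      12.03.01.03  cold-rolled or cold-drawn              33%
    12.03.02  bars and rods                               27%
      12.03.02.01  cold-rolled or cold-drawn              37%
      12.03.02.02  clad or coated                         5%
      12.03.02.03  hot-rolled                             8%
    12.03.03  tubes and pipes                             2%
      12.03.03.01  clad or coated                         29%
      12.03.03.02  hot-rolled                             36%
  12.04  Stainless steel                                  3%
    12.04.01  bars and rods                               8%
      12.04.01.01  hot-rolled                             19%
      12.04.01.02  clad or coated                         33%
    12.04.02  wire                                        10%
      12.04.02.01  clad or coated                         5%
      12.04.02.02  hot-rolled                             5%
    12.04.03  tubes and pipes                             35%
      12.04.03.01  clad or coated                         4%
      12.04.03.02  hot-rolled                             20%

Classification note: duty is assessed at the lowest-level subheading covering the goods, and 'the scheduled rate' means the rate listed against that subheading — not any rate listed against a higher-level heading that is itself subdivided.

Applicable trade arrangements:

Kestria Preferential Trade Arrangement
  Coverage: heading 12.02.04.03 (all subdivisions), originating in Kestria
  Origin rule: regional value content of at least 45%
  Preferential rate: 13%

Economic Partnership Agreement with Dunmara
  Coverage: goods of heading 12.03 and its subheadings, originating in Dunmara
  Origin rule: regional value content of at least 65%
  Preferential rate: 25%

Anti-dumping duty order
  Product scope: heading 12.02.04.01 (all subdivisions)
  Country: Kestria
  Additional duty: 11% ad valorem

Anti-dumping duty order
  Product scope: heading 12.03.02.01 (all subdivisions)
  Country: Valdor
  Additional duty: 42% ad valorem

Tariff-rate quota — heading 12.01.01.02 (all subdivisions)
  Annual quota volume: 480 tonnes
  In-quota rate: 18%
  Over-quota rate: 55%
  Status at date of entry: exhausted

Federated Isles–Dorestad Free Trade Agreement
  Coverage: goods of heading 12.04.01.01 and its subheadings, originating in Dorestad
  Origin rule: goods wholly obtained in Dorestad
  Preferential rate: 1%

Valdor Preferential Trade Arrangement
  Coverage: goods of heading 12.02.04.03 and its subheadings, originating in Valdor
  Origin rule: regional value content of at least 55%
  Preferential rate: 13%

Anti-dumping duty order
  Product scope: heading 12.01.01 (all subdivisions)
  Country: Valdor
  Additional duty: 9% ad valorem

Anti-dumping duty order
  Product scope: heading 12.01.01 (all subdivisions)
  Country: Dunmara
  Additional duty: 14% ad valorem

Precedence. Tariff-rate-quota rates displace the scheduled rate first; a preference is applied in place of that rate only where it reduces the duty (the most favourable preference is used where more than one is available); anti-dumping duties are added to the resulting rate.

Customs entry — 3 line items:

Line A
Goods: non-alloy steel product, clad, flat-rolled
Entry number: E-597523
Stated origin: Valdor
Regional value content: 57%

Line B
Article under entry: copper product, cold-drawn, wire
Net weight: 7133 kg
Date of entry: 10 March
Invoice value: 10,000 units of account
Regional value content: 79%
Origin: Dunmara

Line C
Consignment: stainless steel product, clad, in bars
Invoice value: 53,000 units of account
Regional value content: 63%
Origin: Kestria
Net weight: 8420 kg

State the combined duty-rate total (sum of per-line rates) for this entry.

103%

Line A: non-alloy steel → 12.01; flat-rolled → 12.01.01; clad → 12.01.01.01. Scheduled 36%. Valdor agreement on 12.02.04.03: 12.01.01.01 not covered; anti-dumping (Valdor, 12.01.01): +9%; total 36% + 9% = 45%. → 45%.
Line B: copper → 12.03; wire → 12.03.01; cold-drawn → 12.03.01.03. Scheduled 33%. Dunmara agreement on 12.03: RVC ≥ 65% → 25% available; preferential 25%. → 25%.
Line C: stainless steel → 12.04; in bars → 12.04.01; clad → 12.04.01.02. Scheduled 33%. Kestria agreement on 12.02.04.03: 12.04.01.02 not covered. → 33%.
Sum: 45% + 25% + 33% = 103%.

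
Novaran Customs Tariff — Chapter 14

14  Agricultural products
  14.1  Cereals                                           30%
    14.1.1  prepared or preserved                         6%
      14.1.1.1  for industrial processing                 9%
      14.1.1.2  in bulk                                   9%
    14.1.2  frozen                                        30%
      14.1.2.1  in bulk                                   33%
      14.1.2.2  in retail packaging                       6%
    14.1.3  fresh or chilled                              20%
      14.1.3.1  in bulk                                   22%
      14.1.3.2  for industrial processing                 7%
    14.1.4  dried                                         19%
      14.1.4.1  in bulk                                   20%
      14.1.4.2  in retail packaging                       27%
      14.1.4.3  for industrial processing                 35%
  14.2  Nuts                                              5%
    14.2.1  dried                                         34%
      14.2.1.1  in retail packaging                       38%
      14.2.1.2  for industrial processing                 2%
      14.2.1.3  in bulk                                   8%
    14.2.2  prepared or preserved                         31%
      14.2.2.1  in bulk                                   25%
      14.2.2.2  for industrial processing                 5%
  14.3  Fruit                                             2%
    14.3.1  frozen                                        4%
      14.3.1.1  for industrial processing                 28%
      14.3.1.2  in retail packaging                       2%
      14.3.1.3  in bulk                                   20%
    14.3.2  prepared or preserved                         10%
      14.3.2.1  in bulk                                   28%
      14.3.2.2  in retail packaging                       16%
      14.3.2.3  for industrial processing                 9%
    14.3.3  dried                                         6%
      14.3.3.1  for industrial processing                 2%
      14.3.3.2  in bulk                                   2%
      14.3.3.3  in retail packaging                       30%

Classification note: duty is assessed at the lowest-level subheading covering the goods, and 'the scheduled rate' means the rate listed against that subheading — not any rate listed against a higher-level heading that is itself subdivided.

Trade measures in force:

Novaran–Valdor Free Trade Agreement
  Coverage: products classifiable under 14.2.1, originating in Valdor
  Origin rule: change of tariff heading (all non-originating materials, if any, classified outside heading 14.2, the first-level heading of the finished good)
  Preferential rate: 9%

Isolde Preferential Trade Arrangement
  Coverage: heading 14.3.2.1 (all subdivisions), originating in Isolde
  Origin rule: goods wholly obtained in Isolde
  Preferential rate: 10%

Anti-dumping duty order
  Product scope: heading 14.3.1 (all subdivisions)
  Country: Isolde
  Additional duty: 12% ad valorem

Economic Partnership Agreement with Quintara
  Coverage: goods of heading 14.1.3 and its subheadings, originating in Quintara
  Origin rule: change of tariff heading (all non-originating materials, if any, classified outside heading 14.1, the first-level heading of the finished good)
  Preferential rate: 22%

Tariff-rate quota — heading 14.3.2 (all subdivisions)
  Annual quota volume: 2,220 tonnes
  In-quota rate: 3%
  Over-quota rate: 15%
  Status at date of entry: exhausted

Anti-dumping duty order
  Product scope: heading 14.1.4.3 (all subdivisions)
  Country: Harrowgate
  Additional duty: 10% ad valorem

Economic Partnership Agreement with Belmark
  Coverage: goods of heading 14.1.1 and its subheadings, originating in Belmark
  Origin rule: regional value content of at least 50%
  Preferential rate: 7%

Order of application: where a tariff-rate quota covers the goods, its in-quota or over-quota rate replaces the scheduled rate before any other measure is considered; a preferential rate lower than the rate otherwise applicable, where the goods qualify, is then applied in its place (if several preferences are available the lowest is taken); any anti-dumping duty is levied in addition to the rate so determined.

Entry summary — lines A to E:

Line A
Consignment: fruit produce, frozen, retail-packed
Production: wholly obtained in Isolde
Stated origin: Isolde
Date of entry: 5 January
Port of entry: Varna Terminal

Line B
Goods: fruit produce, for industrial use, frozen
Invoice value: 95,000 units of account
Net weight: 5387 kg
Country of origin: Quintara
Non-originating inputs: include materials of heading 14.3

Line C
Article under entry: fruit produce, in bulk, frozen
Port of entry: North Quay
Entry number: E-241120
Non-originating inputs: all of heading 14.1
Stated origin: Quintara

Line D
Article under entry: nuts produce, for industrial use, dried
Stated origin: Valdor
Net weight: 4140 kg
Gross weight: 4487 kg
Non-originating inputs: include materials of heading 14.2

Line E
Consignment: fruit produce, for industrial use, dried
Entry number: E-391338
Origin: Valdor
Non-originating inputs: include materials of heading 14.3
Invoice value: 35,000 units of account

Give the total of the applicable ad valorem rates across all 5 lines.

Line A: fruit → 14.3; frozen → 14.3.1; retail-packed → 14.3.1.2. Scheduled 2%. Isolde agreement on 14.3.2.1: 14.3.1.2 not covered; anti-dumping (Isolde, 14.3.1): +12%; total 2% + 12% = 14%. → 14%.
Line B: fruit → 14.3; frozen → 14.3.1; for industrial use → 14.3.1.1. Scheduled 28%. Quintara agreement on 14.1.3: 14.3.1.1 not covered. → 28%.
Line C: fruit → 14.3; frozen → 14.3.1; in bulk → 14.3.1.3. Scheduled 20%. Quintara agreement on 14.1.3: 14.3.1.3 not covered. → 20%.
Line D: nuts → 14.2; dried → 14.2.1; for industrial use → 14.2.1.2. Scheduled 2%. Valdor agreement on 14.2.1: CTH not met. → 2%.
Line E: fruit → 14.3; dried → 14.3.3; for industrial use → 14.3.3.1. Scheduled 2%. Valdor agreement on 14.2.1: 14.3.3.1 not covered. → 2%.
Sum: 14% + 28% + 20% + 2% + 2% = 66%.

66%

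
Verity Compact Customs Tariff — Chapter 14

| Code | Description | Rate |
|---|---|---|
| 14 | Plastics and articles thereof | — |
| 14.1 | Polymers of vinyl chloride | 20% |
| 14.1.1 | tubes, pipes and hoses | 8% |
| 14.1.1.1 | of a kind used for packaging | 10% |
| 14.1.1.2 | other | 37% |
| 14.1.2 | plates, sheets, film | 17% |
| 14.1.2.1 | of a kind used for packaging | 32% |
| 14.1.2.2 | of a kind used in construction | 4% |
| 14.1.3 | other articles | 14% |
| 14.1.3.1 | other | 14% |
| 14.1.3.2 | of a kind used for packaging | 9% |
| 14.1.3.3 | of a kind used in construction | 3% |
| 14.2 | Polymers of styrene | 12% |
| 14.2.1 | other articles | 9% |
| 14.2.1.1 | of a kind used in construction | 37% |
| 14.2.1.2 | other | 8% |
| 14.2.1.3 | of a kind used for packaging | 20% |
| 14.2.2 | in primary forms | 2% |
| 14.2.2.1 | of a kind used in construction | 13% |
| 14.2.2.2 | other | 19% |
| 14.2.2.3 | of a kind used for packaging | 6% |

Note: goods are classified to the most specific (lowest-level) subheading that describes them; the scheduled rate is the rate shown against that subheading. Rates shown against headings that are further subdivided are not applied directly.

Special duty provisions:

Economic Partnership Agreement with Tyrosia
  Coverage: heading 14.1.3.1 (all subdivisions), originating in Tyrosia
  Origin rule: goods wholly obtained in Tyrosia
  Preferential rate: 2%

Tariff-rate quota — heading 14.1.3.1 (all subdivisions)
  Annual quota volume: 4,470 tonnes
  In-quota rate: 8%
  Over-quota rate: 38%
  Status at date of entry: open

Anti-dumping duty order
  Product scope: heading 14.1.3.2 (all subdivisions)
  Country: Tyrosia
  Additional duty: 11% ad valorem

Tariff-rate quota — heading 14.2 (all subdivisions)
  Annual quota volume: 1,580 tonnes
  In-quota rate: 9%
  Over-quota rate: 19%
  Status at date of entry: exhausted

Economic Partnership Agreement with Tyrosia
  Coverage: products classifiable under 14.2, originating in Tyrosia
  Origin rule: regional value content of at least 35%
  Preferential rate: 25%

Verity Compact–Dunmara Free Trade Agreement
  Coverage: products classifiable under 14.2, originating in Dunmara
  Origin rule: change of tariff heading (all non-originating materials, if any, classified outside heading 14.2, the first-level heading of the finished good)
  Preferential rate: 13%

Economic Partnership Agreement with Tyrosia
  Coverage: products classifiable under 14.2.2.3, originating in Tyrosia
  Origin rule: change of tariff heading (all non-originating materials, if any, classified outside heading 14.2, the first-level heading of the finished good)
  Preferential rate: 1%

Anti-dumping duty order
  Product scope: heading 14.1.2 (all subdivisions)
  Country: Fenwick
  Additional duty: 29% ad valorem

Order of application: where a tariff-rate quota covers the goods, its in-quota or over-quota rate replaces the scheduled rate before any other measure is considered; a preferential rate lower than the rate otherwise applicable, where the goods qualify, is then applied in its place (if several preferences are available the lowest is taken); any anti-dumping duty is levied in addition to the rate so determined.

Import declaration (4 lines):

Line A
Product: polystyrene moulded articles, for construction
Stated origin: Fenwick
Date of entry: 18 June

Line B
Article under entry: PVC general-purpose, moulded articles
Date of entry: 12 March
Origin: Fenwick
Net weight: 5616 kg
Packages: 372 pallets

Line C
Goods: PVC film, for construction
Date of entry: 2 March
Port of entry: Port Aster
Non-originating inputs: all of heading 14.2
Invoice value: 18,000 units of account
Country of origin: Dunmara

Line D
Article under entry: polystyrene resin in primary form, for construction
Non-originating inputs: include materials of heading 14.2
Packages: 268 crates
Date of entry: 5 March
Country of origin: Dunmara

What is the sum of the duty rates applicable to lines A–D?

Line A: polystyrene → 14.2; moulded articles → 14.2.1; for construction → 14.2.1.1. Scheduled 37%. quota on 14.2 exhausted → over-quota 19%. → 19%.
Line B: PVC → 14.1; moulded articles → 14.1.3; general-purpose → 14.1.3.1. Scheduled 14%. quota on 14.1.3.1 open → in-quota 8%. → 8%.
Line C: PVC → 14.1; film → 14.1.2; for construction → 14.1.2.2. Scheduled 4%. Dunmara agreement on 14.2: 14.1.2.2 not covered. → 4%.
Line D: polystyrene → 14.2; resin in primary form → 14.2.2; for construction → 14.2.2.1. Scheduled 13%. quota on 14.2 exhausted → over-quota 19%; Dunmara agreement on 14.2: CTH not met. → 19%.
Sum: 19% + 8% + 4% + 19% = 50%.

50%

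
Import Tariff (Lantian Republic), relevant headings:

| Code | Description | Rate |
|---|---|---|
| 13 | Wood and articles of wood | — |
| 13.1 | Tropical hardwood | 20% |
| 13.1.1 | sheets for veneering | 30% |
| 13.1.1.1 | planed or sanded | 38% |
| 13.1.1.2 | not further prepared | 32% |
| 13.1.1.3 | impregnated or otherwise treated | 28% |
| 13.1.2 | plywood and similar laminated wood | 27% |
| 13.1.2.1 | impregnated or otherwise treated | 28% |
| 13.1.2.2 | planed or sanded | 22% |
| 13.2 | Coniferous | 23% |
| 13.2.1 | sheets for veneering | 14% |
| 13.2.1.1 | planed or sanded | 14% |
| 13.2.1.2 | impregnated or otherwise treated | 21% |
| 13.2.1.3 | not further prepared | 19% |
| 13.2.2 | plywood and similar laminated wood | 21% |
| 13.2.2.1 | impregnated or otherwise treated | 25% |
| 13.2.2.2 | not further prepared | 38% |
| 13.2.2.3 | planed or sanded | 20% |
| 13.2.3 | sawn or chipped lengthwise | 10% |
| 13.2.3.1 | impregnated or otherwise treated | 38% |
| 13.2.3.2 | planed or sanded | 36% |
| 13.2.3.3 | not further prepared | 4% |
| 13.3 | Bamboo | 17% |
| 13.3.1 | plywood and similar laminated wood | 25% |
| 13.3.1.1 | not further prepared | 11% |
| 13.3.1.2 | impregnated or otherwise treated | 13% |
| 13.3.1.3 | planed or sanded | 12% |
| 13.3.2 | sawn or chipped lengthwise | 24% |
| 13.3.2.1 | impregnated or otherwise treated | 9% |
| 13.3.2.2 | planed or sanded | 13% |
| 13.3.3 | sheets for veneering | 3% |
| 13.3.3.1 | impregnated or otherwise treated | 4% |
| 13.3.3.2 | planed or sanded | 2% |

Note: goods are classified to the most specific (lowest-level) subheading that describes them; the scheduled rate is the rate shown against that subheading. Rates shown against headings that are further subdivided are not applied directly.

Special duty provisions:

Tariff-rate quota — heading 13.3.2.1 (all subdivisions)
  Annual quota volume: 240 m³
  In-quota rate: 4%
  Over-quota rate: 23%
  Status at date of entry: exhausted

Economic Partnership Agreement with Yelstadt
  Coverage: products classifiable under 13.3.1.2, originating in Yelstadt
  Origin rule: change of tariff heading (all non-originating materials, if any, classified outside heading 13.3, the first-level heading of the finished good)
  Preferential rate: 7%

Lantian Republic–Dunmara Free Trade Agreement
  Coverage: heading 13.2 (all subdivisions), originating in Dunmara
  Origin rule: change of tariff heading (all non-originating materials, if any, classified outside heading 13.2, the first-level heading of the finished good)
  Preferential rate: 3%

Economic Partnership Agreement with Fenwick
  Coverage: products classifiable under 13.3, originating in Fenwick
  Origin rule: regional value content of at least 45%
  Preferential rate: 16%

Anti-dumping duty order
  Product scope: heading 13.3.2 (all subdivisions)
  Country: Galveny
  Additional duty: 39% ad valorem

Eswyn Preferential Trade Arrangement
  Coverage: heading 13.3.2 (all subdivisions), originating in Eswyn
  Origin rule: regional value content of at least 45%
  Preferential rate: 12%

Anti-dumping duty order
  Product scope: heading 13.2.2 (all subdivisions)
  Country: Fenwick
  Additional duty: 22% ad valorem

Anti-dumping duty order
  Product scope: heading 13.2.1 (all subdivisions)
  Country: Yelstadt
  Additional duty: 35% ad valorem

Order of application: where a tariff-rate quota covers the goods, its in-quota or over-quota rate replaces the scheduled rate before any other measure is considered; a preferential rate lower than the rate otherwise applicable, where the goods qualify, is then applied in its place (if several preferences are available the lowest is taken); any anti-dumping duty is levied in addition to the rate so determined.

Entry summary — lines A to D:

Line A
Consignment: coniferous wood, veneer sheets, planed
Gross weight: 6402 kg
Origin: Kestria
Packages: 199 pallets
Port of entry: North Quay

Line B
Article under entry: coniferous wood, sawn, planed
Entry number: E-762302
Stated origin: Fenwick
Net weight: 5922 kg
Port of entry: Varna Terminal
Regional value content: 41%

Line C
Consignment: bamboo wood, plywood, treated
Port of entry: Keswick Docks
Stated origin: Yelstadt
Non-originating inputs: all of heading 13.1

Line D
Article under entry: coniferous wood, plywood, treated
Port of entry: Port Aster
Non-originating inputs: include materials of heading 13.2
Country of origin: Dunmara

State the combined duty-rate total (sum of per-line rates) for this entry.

Line A: coniferous → 13.2; veneer sheets → 13.2.1; planed → 13.2.1.1. Scheduled 14%. No special measure applies. → 14%.
Line B: coniferous → 13.2; sawn → 13.2.3; planed → 13.2.3.2. Scheduled 36%. Fenwick agreement on 13.3: 13.2.3.2 not covered. → 36%.
Line C: bamboo → 13.3; plywood → 13.3.1; treated → 13.3.1.2. Scheduled 13%. Yelstadt agreement on 13.3.1.2: CTH met → 7% available; preferential 7%. → 7%.
Line D: coniferous → 13.2; plywood → 13.2.2; treated → 13.2.2.1. Scheduled 25%. Dunmara agreement on 13.2: CTH not met. → 25%.
Sum: 14% + 36% + 7% + 25% = 82%.

82%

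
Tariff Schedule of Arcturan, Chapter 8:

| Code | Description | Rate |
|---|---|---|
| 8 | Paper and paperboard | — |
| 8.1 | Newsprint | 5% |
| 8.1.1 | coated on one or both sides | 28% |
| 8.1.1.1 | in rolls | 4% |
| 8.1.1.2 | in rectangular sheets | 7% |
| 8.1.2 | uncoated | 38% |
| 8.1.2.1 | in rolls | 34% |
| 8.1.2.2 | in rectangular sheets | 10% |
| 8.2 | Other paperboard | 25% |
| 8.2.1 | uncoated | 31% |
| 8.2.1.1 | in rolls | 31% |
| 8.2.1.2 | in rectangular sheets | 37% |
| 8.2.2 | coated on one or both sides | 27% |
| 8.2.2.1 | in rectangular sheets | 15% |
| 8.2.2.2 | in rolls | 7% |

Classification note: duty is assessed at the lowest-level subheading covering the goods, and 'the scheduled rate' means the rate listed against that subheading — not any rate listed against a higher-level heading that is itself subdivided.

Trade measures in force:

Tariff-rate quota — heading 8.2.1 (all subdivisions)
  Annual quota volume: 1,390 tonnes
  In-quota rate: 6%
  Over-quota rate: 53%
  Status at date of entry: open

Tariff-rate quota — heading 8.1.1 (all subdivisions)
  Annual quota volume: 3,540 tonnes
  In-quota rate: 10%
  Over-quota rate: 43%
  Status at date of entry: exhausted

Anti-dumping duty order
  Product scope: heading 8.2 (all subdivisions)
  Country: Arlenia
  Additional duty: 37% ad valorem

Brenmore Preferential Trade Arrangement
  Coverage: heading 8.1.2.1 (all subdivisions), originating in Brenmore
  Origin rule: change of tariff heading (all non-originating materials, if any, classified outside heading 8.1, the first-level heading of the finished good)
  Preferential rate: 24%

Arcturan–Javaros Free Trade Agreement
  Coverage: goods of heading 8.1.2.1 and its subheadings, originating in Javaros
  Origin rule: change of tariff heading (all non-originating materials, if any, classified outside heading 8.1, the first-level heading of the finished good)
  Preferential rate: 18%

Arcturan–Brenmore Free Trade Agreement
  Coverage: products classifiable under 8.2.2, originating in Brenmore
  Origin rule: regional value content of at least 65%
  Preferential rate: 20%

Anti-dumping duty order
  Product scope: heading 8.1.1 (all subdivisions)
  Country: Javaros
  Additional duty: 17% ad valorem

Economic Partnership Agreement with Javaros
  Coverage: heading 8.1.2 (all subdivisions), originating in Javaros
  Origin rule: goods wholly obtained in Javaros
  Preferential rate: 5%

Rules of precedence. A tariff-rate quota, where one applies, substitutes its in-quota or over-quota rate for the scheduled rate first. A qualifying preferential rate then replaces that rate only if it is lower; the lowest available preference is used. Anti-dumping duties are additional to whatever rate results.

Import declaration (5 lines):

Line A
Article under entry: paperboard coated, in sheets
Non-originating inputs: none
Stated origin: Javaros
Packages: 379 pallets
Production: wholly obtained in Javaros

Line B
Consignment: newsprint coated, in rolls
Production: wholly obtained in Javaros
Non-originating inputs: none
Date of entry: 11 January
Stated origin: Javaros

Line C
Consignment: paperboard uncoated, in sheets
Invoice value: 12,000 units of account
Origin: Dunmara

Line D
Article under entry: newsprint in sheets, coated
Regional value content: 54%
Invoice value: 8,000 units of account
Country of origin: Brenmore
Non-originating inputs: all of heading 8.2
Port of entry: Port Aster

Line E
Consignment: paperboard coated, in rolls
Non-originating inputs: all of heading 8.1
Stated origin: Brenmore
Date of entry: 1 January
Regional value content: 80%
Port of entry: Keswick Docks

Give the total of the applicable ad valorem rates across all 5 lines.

Line A: paperboard → 8.2; coated → 8.2.2; in sheets → 8.2.2.1. Scheduled 15%. Javaros agreement on 8.1.2.1: 8.2.2.1 not covered; Javaros agreement on 8.1.2: 8.2.2.1 not covered. → 15%.
Line B: newsprint → 8.1; coated → 8.1.1; in rolls → 8.1.1.1. Scheduled 4%. quota on 8.1.1 exhausted → over-quota 43%; Javaros agreement on 8.1.2.1: 8.1.1.1 not covered; Javaros agreement on 8.1.2: 8.1.1.1 not covered; anti-dumping (Javaros, 8.1.1): +17%; total 43% + 17% = 60%. → 60%.
Line C: paperboard → 8.2; uncoated → 8.2.1; in sheets → 8.2.1.2. Scheduled 37%. quota on 8.2.1 open → in-quota 6%. → 6%.
Line D: newsprint → 8.1; coated → 8.1.1; in sheets → 8.1.1.2. Scheduled 7%. quota on 8.1.1 exhausted → over-quota 43%; Brenmore agreement on 8.1.2.1: 8.1.1.2 not covered; Brenmore agreement on 8.2.2: 8.1.1.2 not covered. → 43%.
Line E: paperboard → 8.2; coated → 8.2.2; in rolls → 8.2.2.2. Scheduled 7%. Brenmore agreement on 8.1.2.1: 8.2.2.2 not covered; Brenmore agreement on 8.2.2: RVC ≥ 65% → 20% available; preference 20% not lower than 7% → no reduction. → 7%.
Sum: 15% + 60% + 6% + 43% + 7% = 131%.

131%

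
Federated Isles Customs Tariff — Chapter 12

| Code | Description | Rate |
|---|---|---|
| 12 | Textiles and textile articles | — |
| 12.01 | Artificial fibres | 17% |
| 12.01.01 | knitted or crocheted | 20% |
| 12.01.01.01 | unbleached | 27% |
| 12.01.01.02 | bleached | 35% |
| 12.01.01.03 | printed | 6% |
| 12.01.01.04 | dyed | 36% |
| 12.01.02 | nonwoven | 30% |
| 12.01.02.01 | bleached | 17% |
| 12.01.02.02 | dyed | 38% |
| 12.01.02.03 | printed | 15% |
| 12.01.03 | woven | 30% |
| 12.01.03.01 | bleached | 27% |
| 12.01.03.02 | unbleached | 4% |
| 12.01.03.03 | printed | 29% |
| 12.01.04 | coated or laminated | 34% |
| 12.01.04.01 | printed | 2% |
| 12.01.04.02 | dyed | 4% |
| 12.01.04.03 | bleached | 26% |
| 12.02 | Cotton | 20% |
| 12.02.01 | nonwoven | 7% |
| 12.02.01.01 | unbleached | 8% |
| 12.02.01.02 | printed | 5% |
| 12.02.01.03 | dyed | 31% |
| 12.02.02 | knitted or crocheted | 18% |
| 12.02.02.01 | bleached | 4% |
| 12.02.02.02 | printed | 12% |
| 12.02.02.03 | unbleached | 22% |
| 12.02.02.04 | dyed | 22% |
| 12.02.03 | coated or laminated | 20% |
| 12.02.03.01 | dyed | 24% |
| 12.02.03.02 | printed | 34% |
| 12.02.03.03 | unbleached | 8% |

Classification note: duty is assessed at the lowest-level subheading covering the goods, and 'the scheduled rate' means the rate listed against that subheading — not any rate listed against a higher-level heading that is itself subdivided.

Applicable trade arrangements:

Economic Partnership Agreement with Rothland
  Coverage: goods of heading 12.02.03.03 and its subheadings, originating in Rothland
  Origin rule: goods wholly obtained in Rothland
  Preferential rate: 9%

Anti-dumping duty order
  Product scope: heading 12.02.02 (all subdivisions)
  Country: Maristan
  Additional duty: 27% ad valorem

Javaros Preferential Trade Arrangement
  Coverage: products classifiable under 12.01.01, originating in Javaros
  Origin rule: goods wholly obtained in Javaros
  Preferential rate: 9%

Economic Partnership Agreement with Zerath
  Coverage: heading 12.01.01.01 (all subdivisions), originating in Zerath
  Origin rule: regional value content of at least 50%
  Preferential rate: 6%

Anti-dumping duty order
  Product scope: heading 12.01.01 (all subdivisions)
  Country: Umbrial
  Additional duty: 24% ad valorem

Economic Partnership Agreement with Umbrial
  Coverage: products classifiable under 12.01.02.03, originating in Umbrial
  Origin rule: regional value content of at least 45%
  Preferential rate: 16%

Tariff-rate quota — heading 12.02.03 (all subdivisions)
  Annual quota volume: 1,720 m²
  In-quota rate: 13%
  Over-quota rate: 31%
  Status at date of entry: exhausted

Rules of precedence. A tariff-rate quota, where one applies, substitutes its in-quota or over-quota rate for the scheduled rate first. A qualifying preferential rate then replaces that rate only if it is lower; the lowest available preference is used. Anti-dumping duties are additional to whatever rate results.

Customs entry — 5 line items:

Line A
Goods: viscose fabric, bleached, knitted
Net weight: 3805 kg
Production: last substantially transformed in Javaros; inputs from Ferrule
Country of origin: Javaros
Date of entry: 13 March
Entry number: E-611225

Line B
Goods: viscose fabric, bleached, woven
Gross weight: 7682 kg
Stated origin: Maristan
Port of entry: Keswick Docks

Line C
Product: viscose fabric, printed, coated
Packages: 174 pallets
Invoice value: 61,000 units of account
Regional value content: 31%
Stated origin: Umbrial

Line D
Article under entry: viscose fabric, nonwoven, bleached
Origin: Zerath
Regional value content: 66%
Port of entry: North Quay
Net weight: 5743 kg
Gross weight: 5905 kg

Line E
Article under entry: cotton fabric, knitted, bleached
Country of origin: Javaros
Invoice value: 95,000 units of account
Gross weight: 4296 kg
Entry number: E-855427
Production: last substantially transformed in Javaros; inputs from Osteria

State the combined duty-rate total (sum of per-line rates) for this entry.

85%

Line A: viscose → 12.01; knitted → 12.01.01; bleached → 12.01.01.02. Scheduled 35%. Javaros agreement on 12.01.01: not wholly obtained. → 35%.
Line B: viscose → 12.01; woven → 12.01.03; bleached → 12.01.03.01. Scheduled 27%. No special measure applies. → 27%.
Line C: viscose → 12.01; coated → 12.01.04; printed → 12.01.04.01. Scheduled 2%. Umbrial agreement on 12.01.02.03: 12.01.04.01 not covered. → 2%.
Line D: viscose → 12.01; nonwoven → 12.01.02; bleached → 12.01.02.01. Scheduled 17%. Zerath agreement on 12.01.01.01: 12.01.02.01 not covered. → 17%.
Line E: cotton → 12.02; knitted → 12.02.02; bleached → 12.02.02.01. Scheduled 4%. Javaros agreement on 12.01.01: 12.02.02.01 not covered. → 4%.
Sum: 35% + 27% + 2% + 17% + 4% = 85%.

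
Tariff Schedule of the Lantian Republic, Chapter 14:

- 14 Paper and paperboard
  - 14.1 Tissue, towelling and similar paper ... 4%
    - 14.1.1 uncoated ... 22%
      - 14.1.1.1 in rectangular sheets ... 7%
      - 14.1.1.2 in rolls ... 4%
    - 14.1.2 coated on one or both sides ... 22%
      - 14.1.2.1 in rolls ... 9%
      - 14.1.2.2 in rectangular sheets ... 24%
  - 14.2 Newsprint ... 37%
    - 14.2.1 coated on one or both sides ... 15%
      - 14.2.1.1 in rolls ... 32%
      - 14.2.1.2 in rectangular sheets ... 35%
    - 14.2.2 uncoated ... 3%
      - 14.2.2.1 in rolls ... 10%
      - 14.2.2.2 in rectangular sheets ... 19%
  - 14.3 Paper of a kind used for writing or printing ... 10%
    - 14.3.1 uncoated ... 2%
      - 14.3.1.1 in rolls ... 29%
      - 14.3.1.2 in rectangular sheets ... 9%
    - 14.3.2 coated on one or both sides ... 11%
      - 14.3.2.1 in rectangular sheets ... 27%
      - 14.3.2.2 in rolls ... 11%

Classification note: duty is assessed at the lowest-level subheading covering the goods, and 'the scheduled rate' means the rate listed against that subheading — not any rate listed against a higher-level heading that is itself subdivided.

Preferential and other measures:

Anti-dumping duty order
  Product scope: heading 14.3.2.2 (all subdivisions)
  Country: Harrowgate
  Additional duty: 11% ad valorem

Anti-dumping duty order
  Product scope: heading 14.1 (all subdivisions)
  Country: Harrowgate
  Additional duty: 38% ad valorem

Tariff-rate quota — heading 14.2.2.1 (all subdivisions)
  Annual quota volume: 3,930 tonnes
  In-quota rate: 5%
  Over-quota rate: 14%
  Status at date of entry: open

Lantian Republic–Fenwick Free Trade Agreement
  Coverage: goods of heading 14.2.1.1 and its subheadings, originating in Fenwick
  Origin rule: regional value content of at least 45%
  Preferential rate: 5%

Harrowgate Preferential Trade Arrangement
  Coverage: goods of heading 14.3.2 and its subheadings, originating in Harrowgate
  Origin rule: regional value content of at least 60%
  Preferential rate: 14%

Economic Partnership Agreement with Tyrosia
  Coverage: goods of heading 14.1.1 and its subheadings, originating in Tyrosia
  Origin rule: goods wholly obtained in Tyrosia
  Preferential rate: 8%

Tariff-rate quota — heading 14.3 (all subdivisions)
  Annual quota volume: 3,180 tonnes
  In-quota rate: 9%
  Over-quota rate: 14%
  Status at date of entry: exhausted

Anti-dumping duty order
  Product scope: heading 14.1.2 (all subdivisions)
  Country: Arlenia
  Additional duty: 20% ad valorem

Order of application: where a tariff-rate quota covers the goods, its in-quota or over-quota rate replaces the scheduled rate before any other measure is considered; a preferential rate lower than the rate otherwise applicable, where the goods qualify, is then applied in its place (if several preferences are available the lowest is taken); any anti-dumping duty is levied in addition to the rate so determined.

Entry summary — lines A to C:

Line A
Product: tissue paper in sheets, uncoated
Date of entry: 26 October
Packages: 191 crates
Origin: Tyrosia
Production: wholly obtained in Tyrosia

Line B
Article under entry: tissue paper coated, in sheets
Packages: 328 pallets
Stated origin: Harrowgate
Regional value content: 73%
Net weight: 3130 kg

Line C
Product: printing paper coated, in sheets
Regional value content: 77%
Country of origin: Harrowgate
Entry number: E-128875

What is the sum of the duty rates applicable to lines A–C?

83%

Line A: tissue paper → 14.1; uncoated → 14.1.1; in sheets → 14.1.1.1. Scheduled 7%. Tyrosia agreement on 14.1.1: wholly obtained → 8% available; preference 8% not lower than 7% → no reduction. → 7%.
Line B: tissue paper → 14.1; coated → 14.1.2; in sheets → 14.1.2.2. Scheduled 24%. Harrowgate agreement on 14.3.2: 14.1.2.2 not covered; anti-dumping (Harrowgate, 14.1): +38%; total 24% + 38% = 62%. → 62%.
Line C: printing paper → 14.3; coated → 14.3.2; in sheets → 14.3.2.1. Scheduled 27%. quota on 14.3 exhausted → over-quota 14%; Harrowgate agreement on 14.3.2: RVC ≥ 60% → 14% available; preference 14% not lower than 14% → no reduction. → 14%.
Sum: 7% + 62% + 14% = 83%.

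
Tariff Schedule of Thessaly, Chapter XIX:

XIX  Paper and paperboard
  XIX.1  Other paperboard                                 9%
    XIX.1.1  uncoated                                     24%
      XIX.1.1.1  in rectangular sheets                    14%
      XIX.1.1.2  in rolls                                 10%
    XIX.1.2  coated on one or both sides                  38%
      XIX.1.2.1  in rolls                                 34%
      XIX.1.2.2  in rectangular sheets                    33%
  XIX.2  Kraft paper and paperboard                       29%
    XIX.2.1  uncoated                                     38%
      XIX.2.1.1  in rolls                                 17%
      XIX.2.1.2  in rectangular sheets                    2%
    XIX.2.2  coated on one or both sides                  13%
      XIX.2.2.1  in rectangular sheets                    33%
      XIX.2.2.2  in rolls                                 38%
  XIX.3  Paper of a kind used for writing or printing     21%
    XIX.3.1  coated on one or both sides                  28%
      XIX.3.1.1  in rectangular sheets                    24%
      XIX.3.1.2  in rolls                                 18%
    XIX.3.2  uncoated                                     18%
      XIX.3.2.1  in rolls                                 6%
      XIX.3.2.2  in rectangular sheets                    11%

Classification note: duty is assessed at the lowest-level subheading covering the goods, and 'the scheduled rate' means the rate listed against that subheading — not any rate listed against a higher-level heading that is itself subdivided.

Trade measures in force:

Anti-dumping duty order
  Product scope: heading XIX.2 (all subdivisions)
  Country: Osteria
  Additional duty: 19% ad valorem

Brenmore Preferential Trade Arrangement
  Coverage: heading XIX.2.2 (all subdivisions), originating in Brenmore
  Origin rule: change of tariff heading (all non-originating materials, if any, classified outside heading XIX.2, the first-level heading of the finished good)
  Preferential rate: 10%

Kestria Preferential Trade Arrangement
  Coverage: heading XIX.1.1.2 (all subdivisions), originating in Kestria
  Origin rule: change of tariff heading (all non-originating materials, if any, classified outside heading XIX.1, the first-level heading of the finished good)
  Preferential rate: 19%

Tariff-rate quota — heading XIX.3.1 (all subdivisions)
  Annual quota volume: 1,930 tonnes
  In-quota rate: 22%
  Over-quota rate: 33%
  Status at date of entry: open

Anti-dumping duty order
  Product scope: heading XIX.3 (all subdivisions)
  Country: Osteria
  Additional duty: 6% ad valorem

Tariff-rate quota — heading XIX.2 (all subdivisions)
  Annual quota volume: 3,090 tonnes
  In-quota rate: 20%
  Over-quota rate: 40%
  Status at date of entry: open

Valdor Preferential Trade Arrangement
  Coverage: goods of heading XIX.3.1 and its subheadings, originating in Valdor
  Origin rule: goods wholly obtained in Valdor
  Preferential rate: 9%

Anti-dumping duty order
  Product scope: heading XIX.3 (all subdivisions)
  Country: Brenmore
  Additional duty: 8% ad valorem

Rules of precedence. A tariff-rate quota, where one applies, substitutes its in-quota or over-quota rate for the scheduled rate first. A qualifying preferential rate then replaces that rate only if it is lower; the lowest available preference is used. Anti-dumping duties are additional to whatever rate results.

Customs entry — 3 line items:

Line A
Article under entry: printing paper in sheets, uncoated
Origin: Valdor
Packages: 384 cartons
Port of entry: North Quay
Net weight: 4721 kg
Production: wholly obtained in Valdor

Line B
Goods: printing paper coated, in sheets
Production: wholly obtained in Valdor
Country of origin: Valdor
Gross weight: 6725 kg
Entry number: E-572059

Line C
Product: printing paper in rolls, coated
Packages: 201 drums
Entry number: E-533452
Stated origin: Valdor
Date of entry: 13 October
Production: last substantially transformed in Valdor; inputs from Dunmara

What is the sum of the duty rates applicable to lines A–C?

42%

Line A: printing paper → XIX.3; uncoated → XIX.3.2; in sheets → XIX.3.2.2. Scheduled 11%. Valdor agreement on XIX.3.1: XIX.3.2.2 not covered. → 11%.
Line B: printing paper → XIX.3; coated → XIX.3.1; in sheets → XIX.3.1.1. Scheduled 24%. quota on XIX.3.1 open → in-quota 22%; Valdor agreement on XIX.3.1: wholly obtained → 9% available; preferential 9%. → 9%.
Line C: printing paper → XIX.3; coated → XIX.3.1; in rolls → XIX.3.1.2. Scheduled 18%. quota on XIX.3.1 open → in-quota 22%; Valdor agreement on XIX.3.1: not wholly obtained. → 22%.
Sum: 11% + 9% + 22% = 42%.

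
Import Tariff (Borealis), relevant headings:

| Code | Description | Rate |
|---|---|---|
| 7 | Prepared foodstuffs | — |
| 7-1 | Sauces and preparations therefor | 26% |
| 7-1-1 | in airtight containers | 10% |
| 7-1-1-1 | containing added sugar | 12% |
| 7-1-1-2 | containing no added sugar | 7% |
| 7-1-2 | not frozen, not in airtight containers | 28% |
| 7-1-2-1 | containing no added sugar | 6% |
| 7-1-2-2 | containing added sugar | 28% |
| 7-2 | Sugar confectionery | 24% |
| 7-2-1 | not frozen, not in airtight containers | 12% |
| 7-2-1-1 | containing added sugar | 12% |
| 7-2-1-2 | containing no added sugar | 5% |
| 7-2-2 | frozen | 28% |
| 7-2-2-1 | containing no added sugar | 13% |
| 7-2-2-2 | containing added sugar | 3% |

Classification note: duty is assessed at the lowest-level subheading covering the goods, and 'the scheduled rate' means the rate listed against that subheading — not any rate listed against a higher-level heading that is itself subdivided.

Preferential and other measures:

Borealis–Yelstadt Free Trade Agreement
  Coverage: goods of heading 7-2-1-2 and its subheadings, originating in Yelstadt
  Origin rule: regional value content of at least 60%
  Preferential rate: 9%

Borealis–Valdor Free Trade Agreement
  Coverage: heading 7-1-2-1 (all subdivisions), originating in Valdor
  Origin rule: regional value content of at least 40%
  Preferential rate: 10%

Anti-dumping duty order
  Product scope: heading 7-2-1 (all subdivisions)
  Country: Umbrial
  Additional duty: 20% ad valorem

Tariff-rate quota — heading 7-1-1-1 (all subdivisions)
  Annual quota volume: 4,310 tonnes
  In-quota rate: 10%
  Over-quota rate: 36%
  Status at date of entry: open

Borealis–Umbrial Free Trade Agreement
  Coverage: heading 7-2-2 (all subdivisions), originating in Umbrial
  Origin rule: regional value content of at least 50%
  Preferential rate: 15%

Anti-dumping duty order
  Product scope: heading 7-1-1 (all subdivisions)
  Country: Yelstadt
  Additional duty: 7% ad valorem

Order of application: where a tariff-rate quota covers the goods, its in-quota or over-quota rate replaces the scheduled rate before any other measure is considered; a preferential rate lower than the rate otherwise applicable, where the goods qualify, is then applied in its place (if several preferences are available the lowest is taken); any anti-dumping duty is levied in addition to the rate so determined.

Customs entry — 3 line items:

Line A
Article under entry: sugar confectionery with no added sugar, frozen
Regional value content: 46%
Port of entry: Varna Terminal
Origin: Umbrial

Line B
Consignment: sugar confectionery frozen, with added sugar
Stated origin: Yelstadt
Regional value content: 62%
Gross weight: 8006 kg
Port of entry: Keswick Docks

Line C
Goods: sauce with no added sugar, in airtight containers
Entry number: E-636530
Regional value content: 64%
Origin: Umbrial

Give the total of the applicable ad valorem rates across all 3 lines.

Line A: sugar confectionery → 7-2; frozen → 7-2-2; with no added sugar → 7-2-2-1. Scheduled 13%. Umbrial agreement on 7-2-2: RVC < 50%. → 13%.
Line B: sugar confectionery → 7-2; frozen → 7-2-2; with added sugar → 7-2-2-2. Scheduled 3%. Yelstadt agreement on 7-2-1-2: 7-2-2-2 not covered. → 3%.
Line C: sauce → 7-1; in airtight containers → 7-1-1; with no added sugar → 7-1-1-2. Scheduled 7%. Umbrial agreement on 7-2-2: 7-1-1-2 not covered. → 7%.
Sum: 13% + 3% + 7% = 23%.

23%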